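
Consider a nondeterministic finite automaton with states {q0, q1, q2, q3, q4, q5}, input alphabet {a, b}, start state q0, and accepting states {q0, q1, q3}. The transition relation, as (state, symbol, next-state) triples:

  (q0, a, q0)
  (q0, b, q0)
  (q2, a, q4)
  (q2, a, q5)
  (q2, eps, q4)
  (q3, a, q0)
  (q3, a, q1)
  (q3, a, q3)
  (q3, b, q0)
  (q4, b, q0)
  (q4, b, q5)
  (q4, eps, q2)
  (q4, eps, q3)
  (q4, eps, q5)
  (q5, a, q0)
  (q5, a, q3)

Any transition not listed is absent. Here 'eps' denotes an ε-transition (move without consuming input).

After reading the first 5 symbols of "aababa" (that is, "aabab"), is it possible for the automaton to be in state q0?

Yes

Start in {q0}.
Read 'a': {q0} → {q0}.
Read 'a': {q0} → {q0}.
Read 'b': {q0} → {q0}.
Read 'a': {q0} → {q0}.
Read 'b': {q0} → {q0}.
State q0 is in {q0}.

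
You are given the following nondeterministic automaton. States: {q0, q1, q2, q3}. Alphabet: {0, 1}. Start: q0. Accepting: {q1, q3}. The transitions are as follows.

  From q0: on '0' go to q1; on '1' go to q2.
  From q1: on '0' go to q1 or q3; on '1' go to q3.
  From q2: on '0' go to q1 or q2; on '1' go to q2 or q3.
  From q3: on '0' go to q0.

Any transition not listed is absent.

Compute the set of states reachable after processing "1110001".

{q2, q3}

Start in {q0}.
Read '1': {q0} → {q2}.
Read '1': {q2} → {q2, q3}.
Read '1': {q2, q3} → {q2, q3}.
Read '0': {q2, q3} → {q0, q1, q2}.
Read '0': {q0, q1, q2} → {q1, q2, q3}.
Read '0': {q1, q2, q3} → {q0, q1, q2, q3}.
Read '1': {q0, q1, q2, q3} → {q2, q3}.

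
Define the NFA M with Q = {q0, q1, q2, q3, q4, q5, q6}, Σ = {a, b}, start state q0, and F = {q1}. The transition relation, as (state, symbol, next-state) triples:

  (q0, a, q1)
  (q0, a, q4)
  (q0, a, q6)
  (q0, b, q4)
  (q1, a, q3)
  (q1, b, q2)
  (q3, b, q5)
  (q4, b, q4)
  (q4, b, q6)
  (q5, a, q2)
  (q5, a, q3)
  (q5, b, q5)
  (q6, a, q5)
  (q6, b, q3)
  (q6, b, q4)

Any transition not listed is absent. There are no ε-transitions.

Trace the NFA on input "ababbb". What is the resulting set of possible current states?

{q5}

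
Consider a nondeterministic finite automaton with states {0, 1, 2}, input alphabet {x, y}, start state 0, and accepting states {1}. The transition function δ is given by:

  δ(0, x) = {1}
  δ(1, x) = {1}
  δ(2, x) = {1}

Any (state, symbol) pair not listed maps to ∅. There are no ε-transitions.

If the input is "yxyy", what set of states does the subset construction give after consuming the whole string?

∅

Start in {0}.
Read 'y': 0→∅; now ∅.
The set is empty and remains empty for the remaining 3 symbols.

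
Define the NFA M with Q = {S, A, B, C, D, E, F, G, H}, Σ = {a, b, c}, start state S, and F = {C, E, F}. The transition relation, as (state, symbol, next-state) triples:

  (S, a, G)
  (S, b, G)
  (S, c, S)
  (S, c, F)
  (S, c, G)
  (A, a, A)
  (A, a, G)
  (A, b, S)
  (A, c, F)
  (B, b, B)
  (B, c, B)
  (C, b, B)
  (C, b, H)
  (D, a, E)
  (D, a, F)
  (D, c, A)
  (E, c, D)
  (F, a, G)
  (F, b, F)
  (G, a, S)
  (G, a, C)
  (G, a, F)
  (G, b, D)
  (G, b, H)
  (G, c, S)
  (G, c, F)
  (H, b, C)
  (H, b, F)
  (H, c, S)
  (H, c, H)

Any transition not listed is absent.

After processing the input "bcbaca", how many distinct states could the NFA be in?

Start in {S}.
Read 'b': {S} → {G}.
Read 'c': {G} → {S, F}.
Read 'b': {S, F} → {F, G}.
Read 'a': {F, G} → {S, C, F, G}.
Read 'c': {S, C, F, G} → {S, F, G}.
Read 'a': {S, F, G} → {S, C, F, G}.
That set has 4 states.

4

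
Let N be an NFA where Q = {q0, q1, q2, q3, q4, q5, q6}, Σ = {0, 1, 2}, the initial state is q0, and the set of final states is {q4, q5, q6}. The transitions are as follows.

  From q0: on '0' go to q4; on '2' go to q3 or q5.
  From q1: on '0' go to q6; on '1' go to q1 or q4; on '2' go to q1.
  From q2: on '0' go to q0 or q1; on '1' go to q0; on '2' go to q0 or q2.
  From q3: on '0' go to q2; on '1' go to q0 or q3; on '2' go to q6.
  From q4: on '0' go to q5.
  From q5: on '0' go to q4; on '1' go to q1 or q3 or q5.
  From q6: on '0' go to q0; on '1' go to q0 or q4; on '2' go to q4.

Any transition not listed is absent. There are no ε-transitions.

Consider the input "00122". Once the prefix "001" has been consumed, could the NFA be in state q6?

No

Start in {q0}.
Read '0': {q0} → {q4}.
Read '0': {q4} → {q5}.
Read '1': {q5} → {q1, q3, q5}.
State q6 is not in {q1, q3, q5}.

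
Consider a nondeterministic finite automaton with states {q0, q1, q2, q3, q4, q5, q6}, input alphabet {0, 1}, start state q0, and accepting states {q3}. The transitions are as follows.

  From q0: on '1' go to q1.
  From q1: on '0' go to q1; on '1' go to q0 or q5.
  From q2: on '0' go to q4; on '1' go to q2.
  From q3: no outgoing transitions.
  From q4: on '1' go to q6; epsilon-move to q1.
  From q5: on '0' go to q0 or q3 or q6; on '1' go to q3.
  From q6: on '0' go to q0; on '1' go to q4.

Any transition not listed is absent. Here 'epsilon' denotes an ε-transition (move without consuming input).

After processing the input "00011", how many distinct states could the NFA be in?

0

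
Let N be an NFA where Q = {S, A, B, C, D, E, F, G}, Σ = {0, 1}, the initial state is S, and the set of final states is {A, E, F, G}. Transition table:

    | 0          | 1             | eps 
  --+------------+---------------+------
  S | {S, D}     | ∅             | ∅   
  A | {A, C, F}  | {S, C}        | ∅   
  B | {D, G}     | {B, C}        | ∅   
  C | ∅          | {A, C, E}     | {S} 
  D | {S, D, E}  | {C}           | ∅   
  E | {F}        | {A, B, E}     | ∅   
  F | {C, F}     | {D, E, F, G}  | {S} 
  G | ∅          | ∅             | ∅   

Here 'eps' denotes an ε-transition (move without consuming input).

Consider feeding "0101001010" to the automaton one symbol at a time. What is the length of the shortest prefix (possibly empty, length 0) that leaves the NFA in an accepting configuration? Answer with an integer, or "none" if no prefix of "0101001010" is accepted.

Start in {S}.
Read '0': {S} → {S, D}.
Read '1': {S, D} → {S, C}.
Read '0': {S, C} → {S, D}.
Read '1': {S, D} → {S, C}.
Read '0': {S, C} → {S, D}.
Read '0': {S, D} → {S, D, E}.
None of the earlier sets intersect F, but {S, D, E} does.

6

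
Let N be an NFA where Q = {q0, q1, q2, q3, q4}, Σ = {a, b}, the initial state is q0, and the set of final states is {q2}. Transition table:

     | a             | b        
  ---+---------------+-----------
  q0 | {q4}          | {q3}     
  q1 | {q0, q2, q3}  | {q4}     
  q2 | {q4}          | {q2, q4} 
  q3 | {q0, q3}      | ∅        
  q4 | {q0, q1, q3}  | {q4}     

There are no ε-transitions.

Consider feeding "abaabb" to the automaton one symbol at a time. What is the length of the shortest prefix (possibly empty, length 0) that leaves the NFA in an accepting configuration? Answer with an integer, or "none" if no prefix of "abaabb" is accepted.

4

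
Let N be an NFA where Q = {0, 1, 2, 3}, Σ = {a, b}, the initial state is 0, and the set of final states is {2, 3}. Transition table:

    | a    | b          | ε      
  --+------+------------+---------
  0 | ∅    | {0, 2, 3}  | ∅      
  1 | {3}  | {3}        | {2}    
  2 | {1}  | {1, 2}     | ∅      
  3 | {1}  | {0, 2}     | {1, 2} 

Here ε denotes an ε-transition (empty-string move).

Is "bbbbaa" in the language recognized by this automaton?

Start in {0}.
Read 'b': 0→{0, 2, 3}; union {0, 2, 3}; ε-closure = {0, 1, 2, 3}.
Read 'b': 0→{0, 2, 3}, 1→{3}, 2→{1, 2}, 3→{0, 2}; now {0, 1, 2, 3}.
Read 'b': 0→{0, 2, 3}, 1→{3}, 2→{1, 2}, 3→{0, 2}; now {0, 1, 2, 3}.
Read 'b': 0→{0, 2, 3}, 1→{3}, 2→{1, 2}, 3→{0, 2}; now {0, 1, 2, 3}.
Read 'a': 0→∅, 1→{3}, 2→{1}, 3→{1}; union {1, 3}; ε-closure = {1, 2, 3}.
Read 'a': 1→{3}, 2→{1}, 3→{1}; union {1, 3}; ε-closure = {1, 2, 3}.
The final set {1, 2, 3} contains the accepting states 2, 3.

Yes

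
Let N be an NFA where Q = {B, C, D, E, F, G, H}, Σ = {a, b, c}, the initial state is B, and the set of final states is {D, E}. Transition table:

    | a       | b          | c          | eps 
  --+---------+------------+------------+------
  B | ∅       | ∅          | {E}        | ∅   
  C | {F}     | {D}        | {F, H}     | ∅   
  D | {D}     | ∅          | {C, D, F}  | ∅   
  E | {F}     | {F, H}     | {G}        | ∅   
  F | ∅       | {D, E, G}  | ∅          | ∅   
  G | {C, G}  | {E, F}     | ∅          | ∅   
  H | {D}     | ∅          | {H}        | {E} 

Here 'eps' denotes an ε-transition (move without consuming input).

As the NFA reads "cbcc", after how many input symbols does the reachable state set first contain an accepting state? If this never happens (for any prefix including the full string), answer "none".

Start in {B}.
Read 'c': {B} → {E}.
None of the earlier sets intersect F, but {E} does.

1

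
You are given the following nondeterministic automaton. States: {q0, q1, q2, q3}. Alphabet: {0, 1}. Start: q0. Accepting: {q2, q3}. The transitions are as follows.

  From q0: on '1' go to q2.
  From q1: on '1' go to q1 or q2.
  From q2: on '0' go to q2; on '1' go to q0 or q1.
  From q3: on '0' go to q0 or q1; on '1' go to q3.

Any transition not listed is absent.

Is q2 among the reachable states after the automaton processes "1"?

Start in {q0}.
Read '1': {q0} → {q2}.
State q2 is in {q2}.

Yes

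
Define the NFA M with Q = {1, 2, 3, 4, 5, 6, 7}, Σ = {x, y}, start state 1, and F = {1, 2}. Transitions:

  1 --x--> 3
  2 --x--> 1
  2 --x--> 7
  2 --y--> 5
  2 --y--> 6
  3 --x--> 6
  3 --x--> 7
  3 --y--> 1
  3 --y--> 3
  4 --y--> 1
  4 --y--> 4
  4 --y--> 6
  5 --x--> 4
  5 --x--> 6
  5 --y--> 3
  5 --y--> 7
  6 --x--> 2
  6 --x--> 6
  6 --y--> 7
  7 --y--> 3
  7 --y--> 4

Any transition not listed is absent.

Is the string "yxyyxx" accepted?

Start in {1}.
Read 'y': 1→∅; now ∅.
The set is empty and remains empty for the remaining 5 symbols.
The final set ∅ contains no accepting state.

No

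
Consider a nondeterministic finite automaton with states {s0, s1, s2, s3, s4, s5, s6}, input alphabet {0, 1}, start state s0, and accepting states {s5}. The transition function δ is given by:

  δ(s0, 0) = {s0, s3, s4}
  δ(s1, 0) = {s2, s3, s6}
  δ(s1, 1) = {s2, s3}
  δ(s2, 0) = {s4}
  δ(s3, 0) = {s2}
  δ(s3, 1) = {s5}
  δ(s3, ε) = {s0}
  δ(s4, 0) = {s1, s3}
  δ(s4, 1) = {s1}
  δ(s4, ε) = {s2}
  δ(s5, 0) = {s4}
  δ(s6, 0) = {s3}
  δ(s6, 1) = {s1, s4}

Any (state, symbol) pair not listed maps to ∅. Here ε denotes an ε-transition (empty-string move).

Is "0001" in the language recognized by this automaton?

Yes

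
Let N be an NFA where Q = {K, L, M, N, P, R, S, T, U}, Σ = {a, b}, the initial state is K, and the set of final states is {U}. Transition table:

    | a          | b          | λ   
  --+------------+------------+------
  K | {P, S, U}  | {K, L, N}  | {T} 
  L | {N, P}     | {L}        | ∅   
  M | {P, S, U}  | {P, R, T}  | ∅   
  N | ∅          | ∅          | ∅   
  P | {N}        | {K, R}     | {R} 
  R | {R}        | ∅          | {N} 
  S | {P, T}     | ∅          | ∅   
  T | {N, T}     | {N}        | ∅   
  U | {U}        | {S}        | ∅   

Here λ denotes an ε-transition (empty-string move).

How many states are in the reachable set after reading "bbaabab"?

Start: ε-closure({K}) = {K, T}.
Read 'b': K→{K, L, N}, T→{N}; union {K, L, N}; ε-closure = {K, L, N, T}.
Read 'b': K→{K, L, N}, L→{L}, N→∅, T→{N}; union {K, L, N}; ε-closure = {K, L, N, T}.
Read 'a': K→{P, S, U}, L→{N, P}, N→∅, T→{N, T}; union {N, P, S, T, U}; ε-closure = {N, P, R, S, T, U}.
Read 'a': N→∅, P→{N}, R→{R}, S→{P, T}, T→{N, T}, U→{U}; now {N, P, R, T, U}.
Read 'b': N→∅, P→{K, R}, R→∅, T→{N}, U→{S}; union {K, N, R, S}; ε-closure = {K, N, R, S, T}.
Read 'a': K→{P, S, U}, N→∅, R→{R}, S→{P, T}, T→{N, T}; now {N, P, R, S, T, U}.
Read 'b': N→∅, P→{K, R}, R→∅, S→∅, T→{N}, U→{S}; union {K, N, R, S}; ε-closure = {K, N, R, S, T}.
That set has 5 states.

5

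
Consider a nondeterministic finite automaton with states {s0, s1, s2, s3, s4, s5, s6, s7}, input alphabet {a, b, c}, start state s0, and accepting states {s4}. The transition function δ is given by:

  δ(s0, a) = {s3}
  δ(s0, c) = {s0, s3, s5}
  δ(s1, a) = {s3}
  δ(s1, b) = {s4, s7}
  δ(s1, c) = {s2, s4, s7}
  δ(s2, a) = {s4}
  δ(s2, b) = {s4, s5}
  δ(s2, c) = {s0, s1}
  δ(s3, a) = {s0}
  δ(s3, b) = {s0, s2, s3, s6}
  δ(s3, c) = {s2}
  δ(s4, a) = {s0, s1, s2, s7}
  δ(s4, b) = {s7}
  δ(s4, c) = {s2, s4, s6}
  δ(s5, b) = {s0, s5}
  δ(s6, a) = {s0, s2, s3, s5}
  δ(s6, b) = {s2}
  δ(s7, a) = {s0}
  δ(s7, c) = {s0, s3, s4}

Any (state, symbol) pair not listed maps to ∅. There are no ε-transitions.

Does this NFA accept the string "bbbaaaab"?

Start in {s0}.
Read 'b': s0→∅; now ∅.
The set is empty and remains empty for the remaining 7 symbols.
The final set ∅ contains no accepting state.

No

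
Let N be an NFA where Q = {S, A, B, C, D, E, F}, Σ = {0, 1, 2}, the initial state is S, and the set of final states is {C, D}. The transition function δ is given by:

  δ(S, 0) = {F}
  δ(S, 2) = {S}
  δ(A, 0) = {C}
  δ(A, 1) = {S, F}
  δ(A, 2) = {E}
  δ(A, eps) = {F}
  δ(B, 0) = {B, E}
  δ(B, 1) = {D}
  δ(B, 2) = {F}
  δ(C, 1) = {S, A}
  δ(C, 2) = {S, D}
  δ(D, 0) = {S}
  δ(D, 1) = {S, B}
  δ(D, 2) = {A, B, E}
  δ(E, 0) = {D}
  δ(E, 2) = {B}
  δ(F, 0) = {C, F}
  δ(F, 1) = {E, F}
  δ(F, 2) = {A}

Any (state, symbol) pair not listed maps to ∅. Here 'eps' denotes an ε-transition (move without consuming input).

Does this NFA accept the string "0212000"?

Yes

Start in {S}.
Read '0': S→{F}; now {F}.
Read '2': F→{A}; union {A}; ε-closure = {A, F}.
Read '1': A→{S, F}, F→{E, F}; now {S, E, F}.
Read '2': S→{S}, E→{B}, F→{A}; union {S, A, B}; ε-closure = {S, A, B, F}.
Read '0': S→{F}, A→{C}, B→{B, E}, F→{C, F}; now {B, C, E, F}.
Read '0': B→{B, E}, C→∅, E→{D}, F→{C, F}; now {B, C, D, E, F}.
Read '0': B→{B, E}, C→∅, D→{S}, E→{D}, F→{C, F}; now {S, B, C, D, E, F}.
The final set {S, B, C, D, E, F} contains the accepting states C, D.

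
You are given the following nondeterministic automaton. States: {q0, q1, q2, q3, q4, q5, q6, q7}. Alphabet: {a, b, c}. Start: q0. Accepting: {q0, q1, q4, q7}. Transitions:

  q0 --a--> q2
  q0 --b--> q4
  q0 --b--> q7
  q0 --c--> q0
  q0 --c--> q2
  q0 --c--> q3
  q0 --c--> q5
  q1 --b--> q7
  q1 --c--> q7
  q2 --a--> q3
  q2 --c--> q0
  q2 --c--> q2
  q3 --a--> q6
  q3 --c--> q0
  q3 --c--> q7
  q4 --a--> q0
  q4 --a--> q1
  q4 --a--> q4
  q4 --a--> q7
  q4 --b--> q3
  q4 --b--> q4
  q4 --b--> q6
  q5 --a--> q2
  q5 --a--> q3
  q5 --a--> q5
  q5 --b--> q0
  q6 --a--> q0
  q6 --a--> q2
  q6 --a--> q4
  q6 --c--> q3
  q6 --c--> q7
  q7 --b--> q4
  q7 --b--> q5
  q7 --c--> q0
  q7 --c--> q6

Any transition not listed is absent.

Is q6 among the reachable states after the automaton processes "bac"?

Start in {q0}.
Read 'b': q0→{q4, q7}; now {q4, q7}.
Read 'a': q4→{q0, q1, q4, q7}, q7→∅; now {q0, q1, q4, q7}.
Read 'c': q0→{q0, q2, q3, q5}, q1→{q7}, q4→∅, q7→{q0, q6}; now {q0, q2, q3, q5, q6, q7}.
State q6 is in {q0, q2, q3, q5, q6, q7}.

Yes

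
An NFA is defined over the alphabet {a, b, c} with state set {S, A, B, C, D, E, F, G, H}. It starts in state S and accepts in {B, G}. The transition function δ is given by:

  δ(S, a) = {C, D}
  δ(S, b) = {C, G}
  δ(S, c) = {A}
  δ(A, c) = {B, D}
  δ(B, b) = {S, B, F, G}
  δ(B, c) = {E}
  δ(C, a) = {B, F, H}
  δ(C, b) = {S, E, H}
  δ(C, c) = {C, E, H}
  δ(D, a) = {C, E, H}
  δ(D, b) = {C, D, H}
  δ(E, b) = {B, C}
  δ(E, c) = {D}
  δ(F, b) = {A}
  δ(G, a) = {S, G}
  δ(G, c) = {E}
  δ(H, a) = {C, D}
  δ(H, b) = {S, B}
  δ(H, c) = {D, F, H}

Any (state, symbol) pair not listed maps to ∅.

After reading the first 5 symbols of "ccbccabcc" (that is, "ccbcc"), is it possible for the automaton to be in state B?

Start in {S}.
Read 'c': S→{A}; now {A}.
Read 'c': A→{B, D}; now {B, D}.
Read 'b': B→{S, B, F, G}, D→{C, D, H}; now {S, B, C, D, F, G, H}.
Read 'c': S→{A}, B→{E}, C→{C, E, H}, D→∅, F→∅, G→{E}, H→{D, F, H}; now {A, C, D, E, F, H}.
Read 'c': A→{B, D}, C→{C, E, H}, D→∅, E→{D}, F→∅, H→{D, F, H}; now {B, C, D, E, F, H}.
State B is in {B, C, D, E, F, H}.

Yes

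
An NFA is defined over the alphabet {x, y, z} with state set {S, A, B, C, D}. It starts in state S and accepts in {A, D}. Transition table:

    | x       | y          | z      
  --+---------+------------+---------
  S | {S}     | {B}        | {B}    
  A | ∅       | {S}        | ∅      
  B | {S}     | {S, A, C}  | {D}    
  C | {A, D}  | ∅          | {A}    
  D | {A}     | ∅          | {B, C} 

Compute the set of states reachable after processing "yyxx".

{S, A}

Start in {S}.
Read 'y': {S} → {B}.
Read 'y': {B} → {S, A, C}.
Read 'x': {S, A, C} → {S, A, D}.
Read 'x': {S, A, D} → {S, A}.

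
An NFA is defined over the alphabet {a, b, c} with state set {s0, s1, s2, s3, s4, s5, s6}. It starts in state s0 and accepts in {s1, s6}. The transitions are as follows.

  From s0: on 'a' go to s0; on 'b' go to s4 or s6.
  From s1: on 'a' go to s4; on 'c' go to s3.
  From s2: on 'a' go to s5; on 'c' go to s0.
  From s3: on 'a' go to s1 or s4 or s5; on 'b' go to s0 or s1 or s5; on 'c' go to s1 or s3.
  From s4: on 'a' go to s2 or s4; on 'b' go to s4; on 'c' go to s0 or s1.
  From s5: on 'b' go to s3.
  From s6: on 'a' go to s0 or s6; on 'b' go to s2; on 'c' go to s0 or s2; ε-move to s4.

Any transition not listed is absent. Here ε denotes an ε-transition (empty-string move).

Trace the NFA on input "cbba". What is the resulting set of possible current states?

∅

Start in {s0}.
Read 'c': s0→∅; now ∅.
The set is empty and remains empty for the remaining 3 symbols.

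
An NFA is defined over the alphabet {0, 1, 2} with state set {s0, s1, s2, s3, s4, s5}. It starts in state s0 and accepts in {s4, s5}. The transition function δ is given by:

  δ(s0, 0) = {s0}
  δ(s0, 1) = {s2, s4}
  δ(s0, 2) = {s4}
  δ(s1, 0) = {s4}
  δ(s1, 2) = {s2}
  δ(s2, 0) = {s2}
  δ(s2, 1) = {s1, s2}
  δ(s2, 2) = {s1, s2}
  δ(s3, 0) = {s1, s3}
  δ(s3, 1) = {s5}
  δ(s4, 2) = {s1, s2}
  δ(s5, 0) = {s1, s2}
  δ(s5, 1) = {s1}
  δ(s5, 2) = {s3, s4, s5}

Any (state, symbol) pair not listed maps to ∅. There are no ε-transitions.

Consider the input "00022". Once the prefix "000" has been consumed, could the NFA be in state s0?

Start in {s0}.
Read '0': {s0} → {s0}.
Read '0': {s0} → {s0}.
Read '0': {s0} → {s0}.
State s0 is in {s0}.

Yes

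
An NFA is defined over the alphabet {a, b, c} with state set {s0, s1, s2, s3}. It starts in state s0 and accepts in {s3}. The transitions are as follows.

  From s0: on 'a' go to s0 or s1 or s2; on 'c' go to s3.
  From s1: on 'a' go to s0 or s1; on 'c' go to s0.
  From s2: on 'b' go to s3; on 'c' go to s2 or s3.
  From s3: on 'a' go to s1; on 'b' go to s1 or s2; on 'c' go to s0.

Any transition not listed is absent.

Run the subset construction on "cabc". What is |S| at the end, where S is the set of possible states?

Start in {s0}.
Read 'c': {s0} → {s3}.
Read 'a': {s3} → {s1}.
Read 'b': {s1} → ∅.
The set is empty and remains empty for the remaining 1 symbol.
That set has 0 states.

0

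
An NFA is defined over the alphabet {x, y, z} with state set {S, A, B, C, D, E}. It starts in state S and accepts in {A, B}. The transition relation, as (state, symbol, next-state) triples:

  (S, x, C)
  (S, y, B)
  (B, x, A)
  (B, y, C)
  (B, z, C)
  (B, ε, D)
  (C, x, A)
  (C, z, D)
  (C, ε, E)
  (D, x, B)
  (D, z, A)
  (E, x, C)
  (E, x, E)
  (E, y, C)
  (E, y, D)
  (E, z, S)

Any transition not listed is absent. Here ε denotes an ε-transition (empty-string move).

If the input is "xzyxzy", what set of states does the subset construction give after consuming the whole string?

{C, D, E}

Start in {S}.
Read 'x': S→{C}; union {C}; ε-closure = {C, E}.
Read 'z': C→{D}, E→{S}; now {S, D}.
Read 'y': S→{B}, D→∅; union {B}; ε-closure = {B, D}.
Read 'x': B→{A}, D→{B}; union {A, B}; ε-closure = {A, B, D}.
Read 'z': A→∅, B→{C}, D→{A}; union {A, C}; ε-closure = {A, C, E}.
Read 'y': A→∅, C→∅, E→{C, D}; union {C, D}; ε-closure = {C, D, E}.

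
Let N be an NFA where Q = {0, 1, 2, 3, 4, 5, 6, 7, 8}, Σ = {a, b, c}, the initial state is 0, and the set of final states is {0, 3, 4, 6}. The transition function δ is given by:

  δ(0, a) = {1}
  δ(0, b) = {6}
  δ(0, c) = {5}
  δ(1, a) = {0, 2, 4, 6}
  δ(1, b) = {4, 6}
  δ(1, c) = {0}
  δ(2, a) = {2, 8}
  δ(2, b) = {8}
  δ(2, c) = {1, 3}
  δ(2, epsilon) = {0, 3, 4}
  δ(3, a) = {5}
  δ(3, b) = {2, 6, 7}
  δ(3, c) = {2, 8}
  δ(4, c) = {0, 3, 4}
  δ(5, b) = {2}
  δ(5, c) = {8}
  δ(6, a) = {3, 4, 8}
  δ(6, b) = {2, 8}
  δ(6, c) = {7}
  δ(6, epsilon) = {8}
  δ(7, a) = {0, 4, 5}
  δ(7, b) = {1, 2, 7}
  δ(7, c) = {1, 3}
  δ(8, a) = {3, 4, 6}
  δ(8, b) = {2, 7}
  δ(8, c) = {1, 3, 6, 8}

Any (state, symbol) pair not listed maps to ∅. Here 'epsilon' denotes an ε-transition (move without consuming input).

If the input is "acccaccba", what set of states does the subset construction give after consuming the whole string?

Start in {0}.
Read 'a': 0→{1}; now {1}.
Read 'c': 1→{0}; now {0}.
Read 'c': 0→{5}; now {5}.
Read 'c': 5→{8}; now {8}.
Read 'a': 8→{3, 4, 6}; union {3, 4, 6}; ε-closure = {3, 4, 6, 8}.
Read 'c': 3→{2, 8}, 4→{0, 3, 4}, 6→{7}, 8→{1, 3, 6, 8}; now {0, 1, 2, 3, 4, 6, 7, 8}.
Read 'c': 0→{5}, 1→{0}, 2→{1, 3}, 3→{2, 8}, 4→{0, 3, 4}, 6→{7}, 7→{1, 3}, 8→{1, 3, 6, 8}; now {0, 1, 2, 3, 4, 5, 6, 7, 8}.
Read 'b': 0→{6}, 1→{4, 6}, 2→{8}, 3→{2, 6, 7}, 4→∅, 5→{2}, 6→{2, 8}, 7→{1, 2, 7}, 8→{2, 7}; union {1, 2, 4, 6, 7, 8}; ε-closure = {0, 1, 2, 3, 4, 6, 7, 8}.
Read 'a': 0→{1}, 1→{0, 2, 4, 6}, 2→{2, 8}, 3→{5}, 4→∅, 6→{3, 4, 8}, 7→{0, 4, 5}, 8→{3, 4, 6}; now {0, 1, 2, 3, 4, 5, 6, 8}.

{0, 1, 2, 3, 4, 5, 6, 8}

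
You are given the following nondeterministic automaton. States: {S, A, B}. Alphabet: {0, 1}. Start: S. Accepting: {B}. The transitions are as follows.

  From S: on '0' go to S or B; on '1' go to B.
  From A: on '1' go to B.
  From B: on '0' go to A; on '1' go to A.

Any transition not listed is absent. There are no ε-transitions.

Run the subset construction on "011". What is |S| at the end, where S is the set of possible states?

2

Start in {S}.
Read '0': S→{S, B}; now {S, B}.
Read '1': S→{B}, B→{A}; now {A, B}.
Read '1': A→{B}, B→{A}; now {A, B}.
That set has 2 states.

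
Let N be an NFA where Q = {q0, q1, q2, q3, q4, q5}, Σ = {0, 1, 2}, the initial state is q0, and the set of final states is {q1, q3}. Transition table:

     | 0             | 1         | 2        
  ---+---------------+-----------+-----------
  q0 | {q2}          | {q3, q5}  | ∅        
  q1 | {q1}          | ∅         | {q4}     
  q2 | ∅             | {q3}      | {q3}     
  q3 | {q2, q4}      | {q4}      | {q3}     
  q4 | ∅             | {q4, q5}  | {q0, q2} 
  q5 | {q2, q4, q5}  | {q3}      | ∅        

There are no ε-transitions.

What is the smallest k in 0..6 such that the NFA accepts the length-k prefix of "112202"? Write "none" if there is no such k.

Start in {q0}.
Read '1': q0→{q3, q5}; now {q3, q5}.
None of the earlier sets intersect F, but {q3, q5} does.

1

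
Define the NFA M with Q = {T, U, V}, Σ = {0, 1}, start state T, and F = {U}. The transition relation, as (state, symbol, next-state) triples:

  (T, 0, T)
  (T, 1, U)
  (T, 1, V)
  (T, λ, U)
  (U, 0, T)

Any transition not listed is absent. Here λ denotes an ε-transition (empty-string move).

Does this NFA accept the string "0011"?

No

Start: ε-closure({T}) = {T, U}.
Read '0': {T, U} → {T, U}.
Read '0': {T, U} → {T, U}.
Read '1': {T, U} → {U, V}.
Read '1': {U, V} → ∅.
The final set ∅ contains no accepting state.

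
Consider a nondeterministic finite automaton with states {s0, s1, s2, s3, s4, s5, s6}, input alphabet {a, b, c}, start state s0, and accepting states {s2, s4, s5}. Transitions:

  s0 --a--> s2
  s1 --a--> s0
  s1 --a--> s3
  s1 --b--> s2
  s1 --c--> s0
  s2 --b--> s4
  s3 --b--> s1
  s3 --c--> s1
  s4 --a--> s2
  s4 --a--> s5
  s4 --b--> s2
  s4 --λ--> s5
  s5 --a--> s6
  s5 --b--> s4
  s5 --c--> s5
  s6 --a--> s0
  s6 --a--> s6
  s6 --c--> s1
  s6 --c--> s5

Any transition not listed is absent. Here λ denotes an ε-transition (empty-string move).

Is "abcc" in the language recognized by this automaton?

Yes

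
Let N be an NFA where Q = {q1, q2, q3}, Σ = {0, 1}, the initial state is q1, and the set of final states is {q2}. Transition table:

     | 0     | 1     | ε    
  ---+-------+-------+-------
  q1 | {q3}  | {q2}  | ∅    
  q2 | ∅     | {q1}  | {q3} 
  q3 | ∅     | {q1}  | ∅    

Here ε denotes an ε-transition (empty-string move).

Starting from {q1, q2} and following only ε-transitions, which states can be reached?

{q1, q2, q3}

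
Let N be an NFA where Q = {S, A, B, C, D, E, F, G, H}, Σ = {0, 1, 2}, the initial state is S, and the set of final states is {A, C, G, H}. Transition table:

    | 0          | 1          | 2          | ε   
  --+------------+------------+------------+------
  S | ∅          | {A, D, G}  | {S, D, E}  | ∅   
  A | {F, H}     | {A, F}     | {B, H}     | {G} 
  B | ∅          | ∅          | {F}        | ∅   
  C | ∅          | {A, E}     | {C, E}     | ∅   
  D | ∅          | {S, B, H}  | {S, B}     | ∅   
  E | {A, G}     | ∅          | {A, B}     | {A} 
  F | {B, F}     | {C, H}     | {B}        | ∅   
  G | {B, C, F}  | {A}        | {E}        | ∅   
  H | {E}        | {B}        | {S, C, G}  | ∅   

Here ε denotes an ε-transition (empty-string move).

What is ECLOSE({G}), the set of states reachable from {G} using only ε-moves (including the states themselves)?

Begin with {G}.
No ε-moves leave this set, so the closure equals the set itself.

{G}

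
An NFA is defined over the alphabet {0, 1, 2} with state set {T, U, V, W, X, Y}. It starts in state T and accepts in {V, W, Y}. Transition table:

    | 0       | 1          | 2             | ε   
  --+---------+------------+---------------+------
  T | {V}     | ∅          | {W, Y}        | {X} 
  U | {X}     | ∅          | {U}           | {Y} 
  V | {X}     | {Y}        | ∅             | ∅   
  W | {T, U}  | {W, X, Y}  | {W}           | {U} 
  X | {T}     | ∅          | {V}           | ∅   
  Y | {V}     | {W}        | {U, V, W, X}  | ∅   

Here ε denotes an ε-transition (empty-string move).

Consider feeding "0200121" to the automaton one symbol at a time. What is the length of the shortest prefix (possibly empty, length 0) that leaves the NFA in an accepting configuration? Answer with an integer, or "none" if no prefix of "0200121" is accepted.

Start: ε-closure({T}) = {T, X}.
Read '0': {T, X} → {T, V, X}.
None of the earlier sets intersect F, but {T, V, X} does.

1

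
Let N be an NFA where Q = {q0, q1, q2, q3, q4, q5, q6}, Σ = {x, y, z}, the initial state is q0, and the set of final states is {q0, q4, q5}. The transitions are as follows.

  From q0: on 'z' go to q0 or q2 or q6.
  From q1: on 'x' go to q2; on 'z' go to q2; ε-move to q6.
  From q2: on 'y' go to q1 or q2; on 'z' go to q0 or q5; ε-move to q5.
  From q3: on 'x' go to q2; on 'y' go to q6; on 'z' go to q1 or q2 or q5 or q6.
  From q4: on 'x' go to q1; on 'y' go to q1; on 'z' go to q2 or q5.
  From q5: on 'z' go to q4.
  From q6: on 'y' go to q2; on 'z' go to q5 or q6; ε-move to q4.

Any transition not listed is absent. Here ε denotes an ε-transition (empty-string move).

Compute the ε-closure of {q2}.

{q2, q5}

Begin with {q2}.
ε-move q2 → q5; add q5.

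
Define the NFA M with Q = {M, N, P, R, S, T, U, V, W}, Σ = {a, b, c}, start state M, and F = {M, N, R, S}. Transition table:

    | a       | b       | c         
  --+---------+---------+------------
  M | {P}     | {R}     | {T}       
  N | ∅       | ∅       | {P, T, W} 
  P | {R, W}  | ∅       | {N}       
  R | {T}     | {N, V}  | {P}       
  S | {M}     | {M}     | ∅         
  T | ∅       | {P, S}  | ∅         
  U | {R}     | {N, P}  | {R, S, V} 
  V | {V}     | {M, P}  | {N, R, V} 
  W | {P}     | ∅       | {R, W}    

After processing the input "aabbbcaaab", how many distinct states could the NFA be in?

2

Start in {M}.
Read 'a': {M} → {P}.
Read 'a': {P} → {R, W}.
Read 'b': {R, W} → {N, V}.
Read 'b': {N, V} → {M, P}.
Read 'b': {M, P} → {R}.
Read 'c': {R} → {P}.
Read 'a': {P} → {R, W}.
Read 'a': {R, W} → {P, T}.
Read 'a': {P, T} → {R, W}.
Read 'b': {R, W} → {N, V}.
That set has 2 states.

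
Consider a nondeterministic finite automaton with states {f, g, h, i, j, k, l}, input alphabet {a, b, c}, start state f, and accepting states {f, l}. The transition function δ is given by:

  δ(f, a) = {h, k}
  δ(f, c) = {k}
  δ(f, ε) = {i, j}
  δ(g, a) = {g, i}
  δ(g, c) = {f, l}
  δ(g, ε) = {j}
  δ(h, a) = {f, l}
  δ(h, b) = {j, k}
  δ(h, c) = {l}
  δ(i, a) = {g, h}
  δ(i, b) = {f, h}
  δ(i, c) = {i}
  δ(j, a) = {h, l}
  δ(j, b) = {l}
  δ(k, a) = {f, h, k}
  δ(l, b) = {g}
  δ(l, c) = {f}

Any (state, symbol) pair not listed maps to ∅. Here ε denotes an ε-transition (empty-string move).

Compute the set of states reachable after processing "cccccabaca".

{f, g, h, i, j, k, l}

Start: ε-closure({f}) = {f, i, j}.
Read 'c': {f, i, j} → {i, k}.
Read 'c': {i, k} → {i}.
Read 'c': {i} → {i}.
Read 'c': {i} → {i}.
Read 'c': {i} → {i}.
Read 'a': {i} → {g, h, j}.
Read 'b': {g, h, j} → {j, k, l}.
Read 'a': {j, k, l} → {f, h, i, j, k, l}.
Read 'c': {f, h, i, j, k, l} → {f, i, j, k, l}.
Read 'a': {f, i, j, k, l} → {f, g, h, i, j, k, l}.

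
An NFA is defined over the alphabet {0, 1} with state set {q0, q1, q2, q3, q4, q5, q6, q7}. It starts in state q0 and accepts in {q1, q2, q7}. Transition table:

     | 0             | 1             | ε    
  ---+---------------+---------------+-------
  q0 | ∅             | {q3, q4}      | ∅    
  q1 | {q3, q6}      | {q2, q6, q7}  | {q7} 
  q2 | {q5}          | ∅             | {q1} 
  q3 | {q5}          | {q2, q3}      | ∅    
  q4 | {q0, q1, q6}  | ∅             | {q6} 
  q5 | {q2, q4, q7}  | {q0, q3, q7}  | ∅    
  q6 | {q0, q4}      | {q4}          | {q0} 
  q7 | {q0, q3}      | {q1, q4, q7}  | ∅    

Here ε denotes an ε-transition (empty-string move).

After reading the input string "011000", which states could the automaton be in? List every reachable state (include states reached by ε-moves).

Start in {q0}.
Read '0': q0→∅; now ∅.
The set is empty and remains empty for the remaining 5 symbols.

∅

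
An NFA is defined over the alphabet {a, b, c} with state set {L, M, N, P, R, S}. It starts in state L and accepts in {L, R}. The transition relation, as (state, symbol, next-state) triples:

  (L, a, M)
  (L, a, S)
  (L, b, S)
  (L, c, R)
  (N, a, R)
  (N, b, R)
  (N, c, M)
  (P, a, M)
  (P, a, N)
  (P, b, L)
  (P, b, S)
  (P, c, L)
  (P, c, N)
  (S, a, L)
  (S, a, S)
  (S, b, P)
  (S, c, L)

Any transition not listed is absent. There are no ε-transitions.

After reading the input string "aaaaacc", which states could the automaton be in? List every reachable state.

{R}

Start in {L}.
Read 'a': L→{M, S}; now {M, S}.
Read 'a': M→∅, S→{L, S}; now {L, S}.
Read 'a': L→{M, S}, S→{L, S}; now {L, M, S}.
Read 'a': L→{M, S}, M→∅, S→{L, S}; now {L, M, S}.
Read 'a': L→{M, S}, M→∅, S→{L, S}; now {L, M, S}.
Read 'c': L→{R}, M→∅, S→{L}; now {L, R}.
Read 'c': L→{R}, R→∅; now {R}.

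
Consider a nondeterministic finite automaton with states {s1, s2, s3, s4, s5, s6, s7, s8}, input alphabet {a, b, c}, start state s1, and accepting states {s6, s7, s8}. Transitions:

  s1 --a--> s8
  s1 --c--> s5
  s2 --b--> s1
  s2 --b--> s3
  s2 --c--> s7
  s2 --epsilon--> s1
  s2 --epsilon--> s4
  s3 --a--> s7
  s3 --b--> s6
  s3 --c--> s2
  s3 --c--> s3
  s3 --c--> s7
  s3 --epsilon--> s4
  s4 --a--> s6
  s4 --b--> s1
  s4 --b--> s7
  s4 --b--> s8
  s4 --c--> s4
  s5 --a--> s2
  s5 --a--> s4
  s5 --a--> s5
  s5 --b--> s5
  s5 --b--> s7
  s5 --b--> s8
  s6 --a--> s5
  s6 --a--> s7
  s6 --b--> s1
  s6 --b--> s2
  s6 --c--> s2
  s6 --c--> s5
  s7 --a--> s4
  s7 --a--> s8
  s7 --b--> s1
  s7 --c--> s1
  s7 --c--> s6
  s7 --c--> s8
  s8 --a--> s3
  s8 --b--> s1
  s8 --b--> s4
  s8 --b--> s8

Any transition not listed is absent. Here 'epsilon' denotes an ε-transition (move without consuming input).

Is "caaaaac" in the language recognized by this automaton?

Start in {s1}.
Read 'c': s1→{s5}; now {s5}.
Read 'a': s5→{s2, s4, s5}; union {s2, s4, s5}; ε-closure = {s1, s2, s4, s5}.
Read 'a': s1→{s8}, s2→∅, s4→{s6}, s5→{s2, s4, s5}; union {s2, s4, s5, s6, s8}; ε-closure = {s1, s2, s4, s5, s6, s8}.
Read 'a': s1→{s8}, s2→∅, s4→{s6}, s5→{s2, s4, s5}, s6→{s5, s7}, s8→{s3}; union {s2, s3, s4, s5, s6, s7, s8}; ε-closure = {s1, s2, s3, s4, s5, s6, s7, s8}.
Read 'a': s1→{s8}, s2→∅, s3→{s7}, s4→{s6}, s5→{s2, s4, s5}, s6→{s5, s7}, s7→{s4, s8}, s8→{s3}; union {s2, s3, s4, s5, s6, s7, s8}; ε-closure = {s1, s2, s3, s4, s5, s6, s7, s8}.
Read 'a': s1→{s8}, s2→∅, s3→{s7}, s4→{s6}, s5→{s2, s4, s5}, s6→{s5, s7}, s7→{s4, s8}, s8→{s3}; union {s2, s3, s4, s5, s6, s7, s8}; ε-closure = {s1, s2, s3, s4, s5, s6, s7, s8}.
Read 'c': s1→{s5}, s2→{s7}, s3→{s2, s3, s7}, s4→{s4}, s5→∅, s6→{s2, s5}, s7→{s1, s6, s8}, s8→∅; now {s1, s2, s3, s4, s5, s6, s7, s8}.
The final set {s1, s2, s3, s4, s5, s6, s7, s8} contains the accepting states s6, s7, s8.

Yes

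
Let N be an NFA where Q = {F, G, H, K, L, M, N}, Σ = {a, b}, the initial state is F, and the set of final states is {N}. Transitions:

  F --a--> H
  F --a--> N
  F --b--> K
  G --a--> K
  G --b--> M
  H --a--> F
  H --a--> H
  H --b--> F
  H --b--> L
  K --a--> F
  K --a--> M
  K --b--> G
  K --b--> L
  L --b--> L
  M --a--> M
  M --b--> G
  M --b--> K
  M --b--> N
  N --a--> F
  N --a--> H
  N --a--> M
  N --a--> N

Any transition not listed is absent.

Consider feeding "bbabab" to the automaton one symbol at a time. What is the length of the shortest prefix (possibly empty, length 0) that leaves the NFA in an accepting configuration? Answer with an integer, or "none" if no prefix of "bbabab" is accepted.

Start in {F}.
Read 'b': F→{K}; now {K}.
Read 'b': K→{G, L}; now {G, L}.
Read 'a': G→{K}, L→∅; now {K}.
Read 'b': K→{G, L}; now {G, L}.
Read 'a': G→{K}, L→∅; now {K}.
Read 'b': K→{G, L}; now {G, L}.
No reachable set along the way intersects F.

none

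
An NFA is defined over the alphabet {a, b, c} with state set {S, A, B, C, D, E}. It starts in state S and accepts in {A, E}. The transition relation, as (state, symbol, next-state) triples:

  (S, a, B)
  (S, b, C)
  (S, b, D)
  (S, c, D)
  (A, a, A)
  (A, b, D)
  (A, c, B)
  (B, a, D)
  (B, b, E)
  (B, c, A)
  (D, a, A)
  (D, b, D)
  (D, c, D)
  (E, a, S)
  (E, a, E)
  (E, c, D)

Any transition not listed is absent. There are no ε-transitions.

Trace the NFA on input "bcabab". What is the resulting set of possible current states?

{D}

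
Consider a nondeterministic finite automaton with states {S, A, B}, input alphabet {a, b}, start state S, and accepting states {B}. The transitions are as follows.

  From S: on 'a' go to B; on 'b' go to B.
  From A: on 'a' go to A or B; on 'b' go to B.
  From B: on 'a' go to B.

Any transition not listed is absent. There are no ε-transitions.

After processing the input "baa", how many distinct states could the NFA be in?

Start in {S}.
Read 'b': S→{B}; now {B}.
Read 'a': B→{B}; now {B}.
Read 'a': B→{B}; now {B}.
That set has 1 state.

1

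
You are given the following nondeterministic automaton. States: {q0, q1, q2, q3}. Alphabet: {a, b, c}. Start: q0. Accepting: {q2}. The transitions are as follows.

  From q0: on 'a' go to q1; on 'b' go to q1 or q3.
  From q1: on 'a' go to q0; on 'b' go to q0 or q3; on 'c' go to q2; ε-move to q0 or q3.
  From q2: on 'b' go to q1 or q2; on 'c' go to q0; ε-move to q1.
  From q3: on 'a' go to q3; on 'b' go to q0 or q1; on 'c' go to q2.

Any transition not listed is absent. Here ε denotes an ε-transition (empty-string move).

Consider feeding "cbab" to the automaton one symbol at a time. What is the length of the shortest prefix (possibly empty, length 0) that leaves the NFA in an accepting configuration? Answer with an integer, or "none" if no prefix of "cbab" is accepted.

none

Start in {q0}.
Read 'c': {q0} → ∅.
The set is empty and remains empty for the remaining 3 symbols.
No reachable set along the way intersects F.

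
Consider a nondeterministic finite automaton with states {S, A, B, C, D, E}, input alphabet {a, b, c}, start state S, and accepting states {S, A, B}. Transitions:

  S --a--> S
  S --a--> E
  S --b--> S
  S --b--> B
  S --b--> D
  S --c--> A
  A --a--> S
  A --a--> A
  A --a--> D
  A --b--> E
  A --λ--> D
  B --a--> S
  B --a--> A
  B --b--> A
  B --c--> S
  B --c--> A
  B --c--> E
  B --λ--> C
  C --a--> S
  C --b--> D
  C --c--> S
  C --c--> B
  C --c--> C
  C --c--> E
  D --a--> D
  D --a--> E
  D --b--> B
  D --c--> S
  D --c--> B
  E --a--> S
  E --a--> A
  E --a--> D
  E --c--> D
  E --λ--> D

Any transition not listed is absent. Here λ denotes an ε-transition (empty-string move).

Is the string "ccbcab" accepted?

Start in {S}.
Read 'c': {S} → {A, D}.
Read 'c': {A, D} → {S, B, C}.
Read 'b': {S, B, C} → {S, A, B, C, D}.
Read 'c': {S, A, B, C, D} → {S, A, B, C, D, E}.
Read 'a': {S, A, B, C, D, E} → {S, A, D, E}.
Read 'b': {S, A, D, E} → {S, B, C, D, E}.
The final set {S, B, C, D, E} contains the accepting states S, B.

Yes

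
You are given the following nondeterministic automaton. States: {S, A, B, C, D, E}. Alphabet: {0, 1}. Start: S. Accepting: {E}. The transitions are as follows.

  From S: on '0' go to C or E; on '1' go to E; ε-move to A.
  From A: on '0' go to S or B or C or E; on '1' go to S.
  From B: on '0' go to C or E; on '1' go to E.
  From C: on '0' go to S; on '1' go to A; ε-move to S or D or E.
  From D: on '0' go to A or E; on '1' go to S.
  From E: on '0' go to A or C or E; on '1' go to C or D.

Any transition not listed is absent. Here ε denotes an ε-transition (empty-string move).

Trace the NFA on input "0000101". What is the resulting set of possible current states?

Start: ε-closure({S}) = {S, A}.
Read '0': {S, A} → {S, A, B, C, D, E}.
Read '0': {S, A, B, C, D, E} → {S, A, B, C, D, E}.
Read '0': {S, A, B, C, D, E} → {S, A, B, C, D, E}.
Read '0': {S, A, B, C, D, E} → {S, A, B, C, D, E}.
Read '1': {S, A, B, C, D, E} → {S, A, C, D, E}.
Read '0': {S, A, C, D, E} → {S, A, B, C, D, E}.
Read '1': {S, A, B, C, D, E} → {S, A, C, D, E}.

{S, A, C, D, E}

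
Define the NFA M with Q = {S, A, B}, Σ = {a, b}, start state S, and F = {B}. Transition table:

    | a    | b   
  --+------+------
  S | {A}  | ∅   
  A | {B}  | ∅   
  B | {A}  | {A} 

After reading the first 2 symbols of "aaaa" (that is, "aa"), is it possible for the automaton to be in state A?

No

Start in {S}.
Read 'a': S→{A}; now {A}.
Read 'a': A→{B}; now {B}.
State A is not in {B}.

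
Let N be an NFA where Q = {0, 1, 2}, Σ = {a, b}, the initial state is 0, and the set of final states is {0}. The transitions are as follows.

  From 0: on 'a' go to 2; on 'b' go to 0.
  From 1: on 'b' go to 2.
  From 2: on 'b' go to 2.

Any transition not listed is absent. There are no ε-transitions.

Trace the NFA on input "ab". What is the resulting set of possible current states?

{2}

Start in {0}.
Read 'a': 0→{2}; now {2}.
Read 'b': 2→{2}; now {2}.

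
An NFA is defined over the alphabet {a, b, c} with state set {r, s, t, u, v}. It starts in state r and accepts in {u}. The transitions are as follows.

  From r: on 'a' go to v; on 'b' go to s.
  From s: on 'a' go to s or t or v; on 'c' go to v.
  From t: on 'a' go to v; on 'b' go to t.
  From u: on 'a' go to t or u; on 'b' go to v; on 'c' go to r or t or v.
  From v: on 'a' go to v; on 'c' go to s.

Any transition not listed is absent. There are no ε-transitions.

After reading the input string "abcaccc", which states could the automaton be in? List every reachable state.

Start in {r}.
Read 'a': r→{v}; now {v}.
Read 'b': v→∅; now ∅.
The set is empty and remains empty for the remaining 5 symbols.

∅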